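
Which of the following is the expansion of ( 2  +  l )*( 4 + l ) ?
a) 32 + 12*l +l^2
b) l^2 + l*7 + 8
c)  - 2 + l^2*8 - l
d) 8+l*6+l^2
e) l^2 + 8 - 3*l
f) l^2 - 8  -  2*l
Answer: d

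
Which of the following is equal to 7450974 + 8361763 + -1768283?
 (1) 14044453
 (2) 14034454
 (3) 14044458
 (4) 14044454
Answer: 4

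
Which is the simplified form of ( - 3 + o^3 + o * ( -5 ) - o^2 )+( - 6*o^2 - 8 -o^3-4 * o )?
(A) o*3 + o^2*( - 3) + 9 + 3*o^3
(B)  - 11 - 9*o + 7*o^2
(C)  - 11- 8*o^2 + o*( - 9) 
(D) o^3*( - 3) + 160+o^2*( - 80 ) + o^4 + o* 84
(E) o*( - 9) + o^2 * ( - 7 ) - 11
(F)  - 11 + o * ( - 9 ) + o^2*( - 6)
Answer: E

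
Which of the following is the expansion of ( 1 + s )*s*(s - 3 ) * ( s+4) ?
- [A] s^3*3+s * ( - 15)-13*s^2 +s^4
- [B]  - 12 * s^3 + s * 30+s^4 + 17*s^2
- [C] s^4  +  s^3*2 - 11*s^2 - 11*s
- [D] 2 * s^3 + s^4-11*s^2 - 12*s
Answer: D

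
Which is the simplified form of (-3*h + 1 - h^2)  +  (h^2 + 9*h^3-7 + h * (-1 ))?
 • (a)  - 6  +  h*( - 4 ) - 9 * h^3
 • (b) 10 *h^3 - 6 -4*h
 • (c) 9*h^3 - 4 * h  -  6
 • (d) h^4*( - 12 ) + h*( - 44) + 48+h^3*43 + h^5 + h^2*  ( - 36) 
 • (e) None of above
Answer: c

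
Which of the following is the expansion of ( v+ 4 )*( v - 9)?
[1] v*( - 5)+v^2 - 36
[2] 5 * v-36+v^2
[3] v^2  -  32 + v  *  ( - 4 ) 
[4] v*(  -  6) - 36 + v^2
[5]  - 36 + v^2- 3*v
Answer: 1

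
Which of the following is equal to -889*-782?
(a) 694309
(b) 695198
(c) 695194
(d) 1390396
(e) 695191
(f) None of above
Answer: b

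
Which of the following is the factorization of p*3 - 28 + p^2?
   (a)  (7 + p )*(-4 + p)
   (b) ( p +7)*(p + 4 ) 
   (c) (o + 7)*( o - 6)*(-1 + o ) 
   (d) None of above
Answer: a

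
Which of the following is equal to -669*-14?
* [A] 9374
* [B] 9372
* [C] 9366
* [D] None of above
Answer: C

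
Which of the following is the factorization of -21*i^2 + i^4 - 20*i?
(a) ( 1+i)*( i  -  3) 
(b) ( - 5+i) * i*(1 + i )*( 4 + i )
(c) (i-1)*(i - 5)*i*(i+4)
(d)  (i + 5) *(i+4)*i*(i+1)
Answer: b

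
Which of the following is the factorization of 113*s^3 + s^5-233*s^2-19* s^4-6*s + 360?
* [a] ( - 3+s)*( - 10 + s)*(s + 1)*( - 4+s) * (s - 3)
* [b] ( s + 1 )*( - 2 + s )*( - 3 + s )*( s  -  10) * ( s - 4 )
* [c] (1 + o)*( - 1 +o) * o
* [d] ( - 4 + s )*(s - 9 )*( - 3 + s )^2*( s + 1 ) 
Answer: a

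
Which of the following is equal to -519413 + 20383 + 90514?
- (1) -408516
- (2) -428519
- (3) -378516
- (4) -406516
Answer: 1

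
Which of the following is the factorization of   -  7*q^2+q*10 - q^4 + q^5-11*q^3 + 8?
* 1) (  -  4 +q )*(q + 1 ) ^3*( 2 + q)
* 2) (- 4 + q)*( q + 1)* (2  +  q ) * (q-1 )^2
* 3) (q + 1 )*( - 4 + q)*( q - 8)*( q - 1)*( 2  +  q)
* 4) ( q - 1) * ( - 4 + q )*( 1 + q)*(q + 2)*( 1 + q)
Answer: 4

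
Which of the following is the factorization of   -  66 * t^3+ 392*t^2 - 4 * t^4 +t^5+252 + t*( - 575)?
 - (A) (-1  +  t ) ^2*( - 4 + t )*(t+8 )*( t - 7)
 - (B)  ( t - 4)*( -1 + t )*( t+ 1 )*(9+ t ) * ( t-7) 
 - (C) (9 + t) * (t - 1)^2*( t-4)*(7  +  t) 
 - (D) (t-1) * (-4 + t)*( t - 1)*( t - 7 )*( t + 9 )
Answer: D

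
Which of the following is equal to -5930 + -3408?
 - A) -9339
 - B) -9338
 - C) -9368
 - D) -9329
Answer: B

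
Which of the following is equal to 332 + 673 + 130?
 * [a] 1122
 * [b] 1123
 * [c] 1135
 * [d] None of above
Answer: c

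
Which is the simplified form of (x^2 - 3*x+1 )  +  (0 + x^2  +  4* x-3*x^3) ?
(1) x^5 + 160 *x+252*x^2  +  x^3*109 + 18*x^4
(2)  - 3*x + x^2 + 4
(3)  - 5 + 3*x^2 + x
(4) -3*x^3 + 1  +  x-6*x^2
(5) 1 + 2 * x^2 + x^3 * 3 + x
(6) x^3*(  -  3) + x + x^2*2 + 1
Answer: 6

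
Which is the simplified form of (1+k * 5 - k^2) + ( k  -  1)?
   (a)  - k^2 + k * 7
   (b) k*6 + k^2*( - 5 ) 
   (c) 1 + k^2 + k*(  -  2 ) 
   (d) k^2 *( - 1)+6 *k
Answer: d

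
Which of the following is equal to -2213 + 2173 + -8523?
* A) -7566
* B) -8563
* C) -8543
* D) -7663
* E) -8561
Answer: B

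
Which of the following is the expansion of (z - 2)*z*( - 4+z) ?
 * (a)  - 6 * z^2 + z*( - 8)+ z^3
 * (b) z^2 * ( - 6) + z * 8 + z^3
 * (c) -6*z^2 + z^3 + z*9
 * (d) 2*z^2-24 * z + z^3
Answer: b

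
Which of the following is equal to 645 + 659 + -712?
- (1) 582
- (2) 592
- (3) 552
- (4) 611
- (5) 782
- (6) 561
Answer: 2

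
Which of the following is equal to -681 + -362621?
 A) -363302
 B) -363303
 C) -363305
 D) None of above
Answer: A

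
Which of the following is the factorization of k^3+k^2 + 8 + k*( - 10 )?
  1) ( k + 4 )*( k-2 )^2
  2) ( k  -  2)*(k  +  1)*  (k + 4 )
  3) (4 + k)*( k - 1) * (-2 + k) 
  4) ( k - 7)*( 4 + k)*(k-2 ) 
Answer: 3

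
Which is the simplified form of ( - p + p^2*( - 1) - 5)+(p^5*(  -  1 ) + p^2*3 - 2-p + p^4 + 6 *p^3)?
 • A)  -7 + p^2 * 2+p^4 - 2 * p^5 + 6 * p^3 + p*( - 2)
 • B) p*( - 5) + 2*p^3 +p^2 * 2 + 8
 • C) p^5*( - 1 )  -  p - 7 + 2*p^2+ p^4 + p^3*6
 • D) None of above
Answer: D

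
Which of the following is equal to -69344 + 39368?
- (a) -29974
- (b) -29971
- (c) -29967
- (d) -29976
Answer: d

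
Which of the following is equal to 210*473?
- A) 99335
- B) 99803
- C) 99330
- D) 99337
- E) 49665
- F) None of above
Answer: C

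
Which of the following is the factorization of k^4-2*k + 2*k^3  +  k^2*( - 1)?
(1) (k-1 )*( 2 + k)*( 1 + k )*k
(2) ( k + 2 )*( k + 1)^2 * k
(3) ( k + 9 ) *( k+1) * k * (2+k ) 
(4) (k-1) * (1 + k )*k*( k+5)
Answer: 1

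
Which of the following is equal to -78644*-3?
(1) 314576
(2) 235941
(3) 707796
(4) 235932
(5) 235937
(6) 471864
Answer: 4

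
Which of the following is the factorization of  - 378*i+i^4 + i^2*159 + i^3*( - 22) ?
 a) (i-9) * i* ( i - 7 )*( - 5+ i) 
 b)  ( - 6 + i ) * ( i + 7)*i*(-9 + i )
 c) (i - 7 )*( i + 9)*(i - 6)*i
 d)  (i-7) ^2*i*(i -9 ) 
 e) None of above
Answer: e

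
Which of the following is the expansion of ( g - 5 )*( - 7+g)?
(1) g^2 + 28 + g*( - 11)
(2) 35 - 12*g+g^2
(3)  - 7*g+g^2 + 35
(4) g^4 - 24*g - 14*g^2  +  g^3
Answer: 2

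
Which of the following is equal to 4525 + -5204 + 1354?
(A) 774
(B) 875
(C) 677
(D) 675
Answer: D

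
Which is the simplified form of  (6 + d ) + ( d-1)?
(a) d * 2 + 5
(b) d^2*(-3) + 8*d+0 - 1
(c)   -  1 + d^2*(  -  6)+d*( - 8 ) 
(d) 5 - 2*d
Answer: a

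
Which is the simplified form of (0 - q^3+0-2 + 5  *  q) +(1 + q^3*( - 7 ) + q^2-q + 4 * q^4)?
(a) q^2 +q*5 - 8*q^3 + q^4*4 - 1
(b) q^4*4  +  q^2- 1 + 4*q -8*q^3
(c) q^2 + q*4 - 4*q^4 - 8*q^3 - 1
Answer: b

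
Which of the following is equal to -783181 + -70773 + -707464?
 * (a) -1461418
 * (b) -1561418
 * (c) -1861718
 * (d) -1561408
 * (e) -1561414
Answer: b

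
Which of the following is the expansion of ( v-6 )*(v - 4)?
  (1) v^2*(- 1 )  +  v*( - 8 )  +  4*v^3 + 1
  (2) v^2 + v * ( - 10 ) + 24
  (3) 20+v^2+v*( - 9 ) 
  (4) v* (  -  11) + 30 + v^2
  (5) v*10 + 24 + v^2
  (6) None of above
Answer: 2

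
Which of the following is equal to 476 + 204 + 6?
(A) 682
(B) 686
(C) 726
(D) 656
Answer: B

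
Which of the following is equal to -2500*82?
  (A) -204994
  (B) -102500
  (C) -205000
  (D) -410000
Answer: C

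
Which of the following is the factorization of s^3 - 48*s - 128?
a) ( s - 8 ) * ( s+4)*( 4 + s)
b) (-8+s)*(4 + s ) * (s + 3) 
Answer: a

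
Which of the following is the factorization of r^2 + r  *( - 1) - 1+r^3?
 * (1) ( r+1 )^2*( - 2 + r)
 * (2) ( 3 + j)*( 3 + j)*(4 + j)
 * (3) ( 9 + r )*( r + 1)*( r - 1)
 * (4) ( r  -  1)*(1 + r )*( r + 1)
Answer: 4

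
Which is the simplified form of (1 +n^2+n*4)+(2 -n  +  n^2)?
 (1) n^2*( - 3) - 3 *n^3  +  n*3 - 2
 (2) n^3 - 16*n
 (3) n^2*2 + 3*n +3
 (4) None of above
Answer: 3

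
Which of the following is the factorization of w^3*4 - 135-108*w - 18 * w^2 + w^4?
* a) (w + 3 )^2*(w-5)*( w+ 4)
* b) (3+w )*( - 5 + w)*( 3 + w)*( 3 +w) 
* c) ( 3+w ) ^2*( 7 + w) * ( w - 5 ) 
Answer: b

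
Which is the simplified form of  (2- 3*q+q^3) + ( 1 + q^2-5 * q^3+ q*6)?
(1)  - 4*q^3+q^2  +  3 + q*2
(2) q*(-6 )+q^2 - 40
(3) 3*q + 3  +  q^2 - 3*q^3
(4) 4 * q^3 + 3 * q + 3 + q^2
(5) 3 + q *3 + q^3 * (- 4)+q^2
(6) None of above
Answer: 5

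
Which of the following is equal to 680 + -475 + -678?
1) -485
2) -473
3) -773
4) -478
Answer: 2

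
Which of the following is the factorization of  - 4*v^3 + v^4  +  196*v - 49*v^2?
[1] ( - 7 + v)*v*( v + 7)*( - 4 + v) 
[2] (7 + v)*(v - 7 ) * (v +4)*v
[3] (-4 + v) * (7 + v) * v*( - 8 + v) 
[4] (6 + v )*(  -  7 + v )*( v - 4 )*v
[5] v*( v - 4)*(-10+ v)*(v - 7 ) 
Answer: 1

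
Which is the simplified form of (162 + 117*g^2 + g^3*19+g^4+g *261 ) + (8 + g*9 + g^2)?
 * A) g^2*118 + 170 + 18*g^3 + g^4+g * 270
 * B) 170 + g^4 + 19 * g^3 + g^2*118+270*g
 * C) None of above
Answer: B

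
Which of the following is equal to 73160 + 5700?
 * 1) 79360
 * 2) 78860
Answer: 2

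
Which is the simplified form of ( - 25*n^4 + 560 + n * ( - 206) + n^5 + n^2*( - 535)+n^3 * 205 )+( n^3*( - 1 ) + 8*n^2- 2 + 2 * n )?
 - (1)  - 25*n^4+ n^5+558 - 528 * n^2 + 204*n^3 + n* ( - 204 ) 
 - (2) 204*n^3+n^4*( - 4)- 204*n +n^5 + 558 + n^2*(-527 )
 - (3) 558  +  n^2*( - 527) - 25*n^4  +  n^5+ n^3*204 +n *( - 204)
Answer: 3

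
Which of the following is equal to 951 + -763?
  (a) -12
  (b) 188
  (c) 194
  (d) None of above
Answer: b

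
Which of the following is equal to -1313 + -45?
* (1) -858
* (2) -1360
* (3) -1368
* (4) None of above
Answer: 4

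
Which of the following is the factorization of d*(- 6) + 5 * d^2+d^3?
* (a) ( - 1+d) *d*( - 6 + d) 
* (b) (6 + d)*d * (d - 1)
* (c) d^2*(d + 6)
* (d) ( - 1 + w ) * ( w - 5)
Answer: b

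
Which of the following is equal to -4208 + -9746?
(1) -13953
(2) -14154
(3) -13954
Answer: 3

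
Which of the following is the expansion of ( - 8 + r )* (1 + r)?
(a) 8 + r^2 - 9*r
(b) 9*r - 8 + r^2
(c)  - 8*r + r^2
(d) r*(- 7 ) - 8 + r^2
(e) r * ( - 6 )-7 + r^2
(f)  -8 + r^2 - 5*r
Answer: d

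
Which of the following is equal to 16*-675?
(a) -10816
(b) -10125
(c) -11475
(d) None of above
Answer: d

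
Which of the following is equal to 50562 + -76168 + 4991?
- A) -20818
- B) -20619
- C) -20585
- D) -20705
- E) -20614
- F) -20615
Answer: F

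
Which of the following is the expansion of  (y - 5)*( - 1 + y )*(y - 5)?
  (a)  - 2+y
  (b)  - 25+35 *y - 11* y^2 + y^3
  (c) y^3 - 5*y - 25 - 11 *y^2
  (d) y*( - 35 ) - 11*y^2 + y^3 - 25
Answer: b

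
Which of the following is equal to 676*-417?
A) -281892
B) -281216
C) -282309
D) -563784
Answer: A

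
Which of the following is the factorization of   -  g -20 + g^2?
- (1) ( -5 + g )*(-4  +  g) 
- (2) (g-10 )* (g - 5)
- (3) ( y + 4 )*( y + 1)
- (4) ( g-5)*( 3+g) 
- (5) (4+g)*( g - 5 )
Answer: 5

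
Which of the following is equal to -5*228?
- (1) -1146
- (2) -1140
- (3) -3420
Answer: 2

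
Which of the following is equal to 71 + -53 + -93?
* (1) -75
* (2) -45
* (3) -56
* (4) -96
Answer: 1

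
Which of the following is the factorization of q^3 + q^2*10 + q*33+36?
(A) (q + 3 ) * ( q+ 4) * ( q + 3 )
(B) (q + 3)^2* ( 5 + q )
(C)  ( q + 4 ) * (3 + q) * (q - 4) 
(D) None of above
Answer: A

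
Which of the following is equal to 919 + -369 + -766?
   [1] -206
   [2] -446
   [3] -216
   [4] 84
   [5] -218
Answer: 3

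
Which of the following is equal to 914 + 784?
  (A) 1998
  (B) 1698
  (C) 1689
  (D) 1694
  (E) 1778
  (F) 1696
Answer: B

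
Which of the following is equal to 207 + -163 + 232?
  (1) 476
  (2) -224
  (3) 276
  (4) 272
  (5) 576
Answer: 3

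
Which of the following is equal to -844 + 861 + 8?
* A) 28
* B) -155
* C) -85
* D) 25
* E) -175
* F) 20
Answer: D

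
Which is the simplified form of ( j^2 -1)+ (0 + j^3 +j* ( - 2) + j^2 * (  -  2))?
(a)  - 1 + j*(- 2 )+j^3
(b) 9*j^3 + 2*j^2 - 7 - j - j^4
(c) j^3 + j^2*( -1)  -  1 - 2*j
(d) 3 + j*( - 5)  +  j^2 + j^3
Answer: c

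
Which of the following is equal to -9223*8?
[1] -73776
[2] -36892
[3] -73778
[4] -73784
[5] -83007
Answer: 4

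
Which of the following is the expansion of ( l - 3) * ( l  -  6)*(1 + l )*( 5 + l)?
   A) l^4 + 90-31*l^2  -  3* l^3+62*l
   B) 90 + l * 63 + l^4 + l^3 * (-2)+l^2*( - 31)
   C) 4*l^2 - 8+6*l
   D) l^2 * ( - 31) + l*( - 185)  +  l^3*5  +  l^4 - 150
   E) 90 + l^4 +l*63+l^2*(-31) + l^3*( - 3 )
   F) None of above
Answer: E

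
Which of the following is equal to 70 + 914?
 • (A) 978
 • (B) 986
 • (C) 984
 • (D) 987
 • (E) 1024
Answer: C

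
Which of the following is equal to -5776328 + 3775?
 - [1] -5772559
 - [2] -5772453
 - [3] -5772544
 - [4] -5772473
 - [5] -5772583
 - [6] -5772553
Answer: 6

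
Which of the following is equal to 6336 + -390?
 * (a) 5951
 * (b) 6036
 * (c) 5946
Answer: c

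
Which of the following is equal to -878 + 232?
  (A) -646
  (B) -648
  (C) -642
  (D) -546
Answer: A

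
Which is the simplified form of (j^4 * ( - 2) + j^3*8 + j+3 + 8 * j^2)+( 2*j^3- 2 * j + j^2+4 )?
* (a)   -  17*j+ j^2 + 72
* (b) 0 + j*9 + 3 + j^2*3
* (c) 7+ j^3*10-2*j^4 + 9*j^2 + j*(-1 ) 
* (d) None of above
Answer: c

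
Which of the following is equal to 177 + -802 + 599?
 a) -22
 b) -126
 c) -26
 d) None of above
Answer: c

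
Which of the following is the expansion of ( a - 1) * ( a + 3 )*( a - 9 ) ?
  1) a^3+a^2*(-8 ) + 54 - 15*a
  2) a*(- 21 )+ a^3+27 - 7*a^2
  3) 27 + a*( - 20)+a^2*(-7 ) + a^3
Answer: 2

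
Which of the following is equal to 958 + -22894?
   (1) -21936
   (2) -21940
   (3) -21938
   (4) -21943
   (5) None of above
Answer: 1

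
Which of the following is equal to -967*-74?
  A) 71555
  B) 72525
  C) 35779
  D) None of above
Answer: D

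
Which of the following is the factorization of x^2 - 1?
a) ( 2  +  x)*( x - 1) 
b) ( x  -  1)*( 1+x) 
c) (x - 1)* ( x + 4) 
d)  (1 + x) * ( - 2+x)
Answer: b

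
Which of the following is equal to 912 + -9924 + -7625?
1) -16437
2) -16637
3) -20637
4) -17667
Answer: 2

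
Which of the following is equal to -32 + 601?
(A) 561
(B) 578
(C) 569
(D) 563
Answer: C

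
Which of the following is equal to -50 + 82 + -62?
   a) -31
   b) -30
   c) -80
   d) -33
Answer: b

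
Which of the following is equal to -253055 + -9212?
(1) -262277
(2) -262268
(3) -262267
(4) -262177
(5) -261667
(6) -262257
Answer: 3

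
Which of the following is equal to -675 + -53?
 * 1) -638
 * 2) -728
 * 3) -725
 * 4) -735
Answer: 2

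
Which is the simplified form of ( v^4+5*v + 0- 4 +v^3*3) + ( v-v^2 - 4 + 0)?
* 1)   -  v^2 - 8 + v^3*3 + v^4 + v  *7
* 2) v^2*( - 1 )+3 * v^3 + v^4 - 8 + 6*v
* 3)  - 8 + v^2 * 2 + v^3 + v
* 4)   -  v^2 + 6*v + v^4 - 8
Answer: 2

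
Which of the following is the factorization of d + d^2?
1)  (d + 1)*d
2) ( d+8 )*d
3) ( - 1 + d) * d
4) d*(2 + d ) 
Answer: 1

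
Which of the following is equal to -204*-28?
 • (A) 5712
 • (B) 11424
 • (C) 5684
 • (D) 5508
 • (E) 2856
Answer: A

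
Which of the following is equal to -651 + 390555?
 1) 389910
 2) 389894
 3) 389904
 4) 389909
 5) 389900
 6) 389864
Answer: 3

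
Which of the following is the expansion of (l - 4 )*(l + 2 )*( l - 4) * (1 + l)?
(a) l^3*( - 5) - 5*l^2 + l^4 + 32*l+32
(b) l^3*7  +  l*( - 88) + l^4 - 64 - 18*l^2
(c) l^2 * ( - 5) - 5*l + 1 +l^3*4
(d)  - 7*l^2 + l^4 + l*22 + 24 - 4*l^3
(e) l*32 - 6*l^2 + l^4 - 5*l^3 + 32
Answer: e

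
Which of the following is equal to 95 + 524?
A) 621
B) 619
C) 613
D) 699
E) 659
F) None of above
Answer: B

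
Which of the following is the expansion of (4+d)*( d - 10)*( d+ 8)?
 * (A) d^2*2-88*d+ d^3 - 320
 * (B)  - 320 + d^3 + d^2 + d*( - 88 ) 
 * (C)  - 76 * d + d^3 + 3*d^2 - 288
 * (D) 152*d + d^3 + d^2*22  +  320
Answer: A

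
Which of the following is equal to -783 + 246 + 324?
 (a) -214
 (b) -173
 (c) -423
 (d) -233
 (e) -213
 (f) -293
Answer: e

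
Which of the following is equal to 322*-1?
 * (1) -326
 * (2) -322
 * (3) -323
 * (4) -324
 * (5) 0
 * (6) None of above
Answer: 2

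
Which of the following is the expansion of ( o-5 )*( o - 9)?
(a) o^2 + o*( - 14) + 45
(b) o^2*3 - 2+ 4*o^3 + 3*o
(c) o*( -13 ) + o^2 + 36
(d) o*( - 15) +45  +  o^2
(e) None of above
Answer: a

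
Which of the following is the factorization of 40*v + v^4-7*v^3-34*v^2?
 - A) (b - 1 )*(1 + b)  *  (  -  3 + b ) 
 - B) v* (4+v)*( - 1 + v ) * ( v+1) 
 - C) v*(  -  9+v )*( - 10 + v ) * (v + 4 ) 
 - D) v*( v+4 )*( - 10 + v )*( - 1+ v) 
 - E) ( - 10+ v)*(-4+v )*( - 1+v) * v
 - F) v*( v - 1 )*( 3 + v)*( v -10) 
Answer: D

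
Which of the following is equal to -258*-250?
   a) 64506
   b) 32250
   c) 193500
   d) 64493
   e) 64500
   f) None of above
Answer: e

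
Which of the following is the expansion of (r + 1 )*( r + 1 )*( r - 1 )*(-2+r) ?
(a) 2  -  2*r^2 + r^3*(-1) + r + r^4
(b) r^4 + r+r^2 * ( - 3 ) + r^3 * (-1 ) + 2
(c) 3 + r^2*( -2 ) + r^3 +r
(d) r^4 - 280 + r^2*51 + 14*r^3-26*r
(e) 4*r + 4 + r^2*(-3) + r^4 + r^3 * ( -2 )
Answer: b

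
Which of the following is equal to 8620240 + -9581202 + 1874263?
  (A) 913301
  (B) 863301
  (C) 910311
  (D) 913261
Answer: A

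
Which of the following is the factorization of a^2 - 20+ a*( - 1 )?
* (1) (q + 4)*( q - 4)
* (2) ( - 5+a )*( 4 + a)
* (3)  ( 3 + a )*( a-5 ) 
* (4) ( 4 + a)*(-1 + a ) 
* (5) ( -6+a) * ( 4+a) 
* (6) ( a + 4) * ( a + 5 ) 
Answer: 2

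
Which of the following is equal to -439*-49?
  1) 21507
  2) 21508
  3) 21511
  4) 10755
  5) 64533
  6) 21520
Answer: 3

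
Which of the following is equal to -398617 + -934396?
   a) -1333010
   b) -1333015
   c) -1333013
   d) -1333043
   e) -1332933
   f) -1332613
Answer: c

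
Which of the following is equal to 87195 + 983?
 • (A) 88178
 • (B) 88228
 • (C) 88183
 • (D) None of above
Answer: A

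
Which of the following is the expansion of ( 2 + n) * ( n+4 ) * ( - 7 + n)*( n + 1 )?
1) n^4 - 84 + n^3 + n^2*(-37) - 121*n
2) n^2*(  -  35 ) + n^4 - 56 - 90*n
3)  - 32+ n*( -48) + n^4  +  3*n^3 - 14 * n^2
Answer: 2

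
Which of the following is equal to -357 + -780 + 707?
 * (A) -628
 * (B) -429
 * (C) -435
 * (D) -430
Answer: D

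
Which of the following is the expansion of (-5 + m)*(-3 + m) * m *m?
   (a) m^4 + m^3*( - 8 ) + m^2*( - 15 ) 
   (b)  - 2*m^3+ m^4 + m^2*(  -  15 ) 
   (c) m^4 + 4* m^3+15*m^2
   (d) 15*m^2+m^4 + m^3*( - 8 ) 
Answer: d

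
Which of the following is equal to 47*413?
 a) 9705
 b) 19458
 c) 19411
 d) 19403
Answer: c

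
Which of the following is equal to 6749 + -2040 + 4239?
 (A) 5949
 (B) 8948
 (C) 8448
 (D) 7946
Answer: B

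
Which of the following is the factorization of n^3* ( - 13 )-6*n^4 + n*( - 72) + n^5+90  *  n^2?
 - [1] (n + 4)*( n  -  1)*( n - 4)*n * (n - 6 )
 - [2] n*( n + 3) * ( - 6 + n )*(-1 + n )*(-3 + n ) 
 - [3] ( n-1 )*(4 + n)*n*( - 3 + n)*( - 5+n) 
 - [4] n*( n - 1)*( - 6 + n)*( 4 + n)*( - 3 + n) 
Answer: 4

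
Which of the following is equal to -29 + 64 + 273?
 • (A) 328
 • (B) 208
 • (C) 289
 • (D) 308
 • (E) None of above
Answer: D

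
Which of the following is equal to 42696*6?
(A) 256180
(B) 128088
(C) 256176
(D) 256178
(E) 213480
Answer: C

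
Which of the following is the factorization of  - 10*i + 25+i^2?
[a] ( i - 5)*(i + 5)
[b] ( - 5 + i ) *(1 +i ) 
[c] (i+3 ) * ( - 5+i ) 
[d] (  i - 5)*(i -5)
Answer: d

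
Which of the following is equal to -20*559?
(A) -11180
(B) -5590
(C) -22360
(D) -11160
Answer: A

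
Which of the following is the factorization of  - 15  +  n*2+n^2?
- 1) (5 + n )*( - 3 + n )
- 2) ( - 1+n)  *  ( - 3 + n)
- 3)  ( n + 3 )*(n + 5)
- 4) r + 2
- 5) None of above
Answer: 1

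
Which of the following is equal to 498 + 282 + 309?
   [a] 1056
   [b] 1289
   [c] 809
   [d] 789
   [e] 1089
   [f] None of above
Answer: e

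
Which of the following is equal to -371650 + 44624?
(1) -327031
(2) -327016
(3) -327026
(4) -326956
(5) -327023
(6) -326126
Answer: 3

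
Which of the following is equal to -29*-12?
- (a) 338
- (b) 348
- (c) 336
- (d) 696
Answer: b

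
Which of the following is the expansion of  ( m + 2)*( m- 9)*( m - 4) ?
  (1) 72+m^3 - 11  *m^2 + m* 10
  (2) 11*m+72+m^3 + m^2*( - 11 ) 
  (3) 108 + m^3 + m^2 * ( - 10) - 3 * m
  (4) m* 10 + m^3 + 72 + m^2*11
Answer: 1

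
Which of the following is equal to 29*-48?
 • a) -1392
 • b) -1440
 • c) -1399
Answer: a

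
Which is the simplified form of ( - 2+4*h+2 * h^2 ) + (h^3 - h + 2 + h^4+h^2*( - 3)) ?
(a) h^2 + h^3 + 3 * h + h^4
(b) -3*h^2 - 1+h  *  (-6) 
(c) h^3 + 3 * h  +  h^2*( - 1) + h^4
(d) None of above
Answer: c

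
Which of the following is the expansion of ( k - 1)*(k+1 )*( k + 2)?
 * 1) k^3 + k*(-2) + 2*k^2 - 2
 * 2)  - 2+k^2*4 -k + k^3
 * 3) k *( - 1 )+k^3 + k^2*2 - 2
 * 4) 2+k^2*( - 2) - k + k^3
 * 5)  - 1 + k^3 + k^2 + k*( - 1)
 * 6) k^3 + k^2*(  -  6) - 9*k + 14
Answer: 3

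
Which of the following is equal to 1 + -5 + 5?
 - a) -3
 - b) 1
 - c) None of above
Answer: b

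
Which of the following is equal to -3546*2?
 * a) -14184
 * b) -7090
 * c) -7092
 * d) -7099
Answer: c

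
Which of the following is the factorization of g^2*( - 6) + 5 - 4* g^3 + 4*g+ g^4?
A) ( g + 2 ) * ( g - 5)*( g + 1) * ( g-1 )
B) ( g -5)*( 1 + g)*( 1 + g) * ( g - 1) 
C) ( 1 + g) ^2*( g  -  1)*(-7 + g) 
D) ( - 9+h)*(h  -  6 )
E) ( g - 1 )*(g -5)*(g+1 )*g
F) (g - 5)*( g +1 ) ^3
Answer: B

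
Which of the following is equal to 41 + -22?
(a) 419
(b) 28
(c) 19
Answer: c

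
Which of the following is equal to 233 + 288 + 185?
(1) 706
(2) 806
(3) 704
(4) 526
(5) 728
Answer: 1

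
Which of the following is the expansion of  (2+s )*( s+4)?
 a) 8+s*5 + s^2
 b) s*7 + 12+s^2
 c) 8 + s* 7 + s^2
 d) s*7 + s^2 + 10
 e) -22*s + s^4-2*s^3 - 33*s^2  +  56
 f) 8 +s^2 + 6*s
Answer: f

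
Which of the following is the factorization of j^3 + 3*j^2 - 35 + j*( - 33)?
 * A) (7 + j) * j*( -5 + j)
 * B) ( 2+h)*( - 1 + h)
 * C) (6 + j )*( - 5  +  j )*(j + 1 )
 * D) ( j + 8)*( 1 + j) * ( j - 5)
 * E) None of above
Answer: E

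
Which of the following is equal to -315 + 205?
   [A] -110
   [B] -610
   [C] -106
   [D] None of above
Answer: A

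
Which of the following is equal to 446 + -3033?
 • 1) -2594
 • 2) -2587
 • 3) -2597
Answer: 2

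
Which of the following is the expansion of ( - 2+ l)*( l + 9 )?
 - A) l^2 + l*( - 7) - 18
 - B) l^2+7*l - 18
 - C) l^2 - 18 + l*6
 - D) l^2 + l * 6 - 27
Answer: B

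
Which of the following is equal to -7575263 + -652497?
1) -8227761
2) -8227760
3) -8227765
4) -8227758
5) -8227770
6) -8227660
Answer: 2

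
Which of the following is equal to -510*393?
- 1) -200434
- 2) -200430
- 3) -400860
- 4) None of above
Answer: 2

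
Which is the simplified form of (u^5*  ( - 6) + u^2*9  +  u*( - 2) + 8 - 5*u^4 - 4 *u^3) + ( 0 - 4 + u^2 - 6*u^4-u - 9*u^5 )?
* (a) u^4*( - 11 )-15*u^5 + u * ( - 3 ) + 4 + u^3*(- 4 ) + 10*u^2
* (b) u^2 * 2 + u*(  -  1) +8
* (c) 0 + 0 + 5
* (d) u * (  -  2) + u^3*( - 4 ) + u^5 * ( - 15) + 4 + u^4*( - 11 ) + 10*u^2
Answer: a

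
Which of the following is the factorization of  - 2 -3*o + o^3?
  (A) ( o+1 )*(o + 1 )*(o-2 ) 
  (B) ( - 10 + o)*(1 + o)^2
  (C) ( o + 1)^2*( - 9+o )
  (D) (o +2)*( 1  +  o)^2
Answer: A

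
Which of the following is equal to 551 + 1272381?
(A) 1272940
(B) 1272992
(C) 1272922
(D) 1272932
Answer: D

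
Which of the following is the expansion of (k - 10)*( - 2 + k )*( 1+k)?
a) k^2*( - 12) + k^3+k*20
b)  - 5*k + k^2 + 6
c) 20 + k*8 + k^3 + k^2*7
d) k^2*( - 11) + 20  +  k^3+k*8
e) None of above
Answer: d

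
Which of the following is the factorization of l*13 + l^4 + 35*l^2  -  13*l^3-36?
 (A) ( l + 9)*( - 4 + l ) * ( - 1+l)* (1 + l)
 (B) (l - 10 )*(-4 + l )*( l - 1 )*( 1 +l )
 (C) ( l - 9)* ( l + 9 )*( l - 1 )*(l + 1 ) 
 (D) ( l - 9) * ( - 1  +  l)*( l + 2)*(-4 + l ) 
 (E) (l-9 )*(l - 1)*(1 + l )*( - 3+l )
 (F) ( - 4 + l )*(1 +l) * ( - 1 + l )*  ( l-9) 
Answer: F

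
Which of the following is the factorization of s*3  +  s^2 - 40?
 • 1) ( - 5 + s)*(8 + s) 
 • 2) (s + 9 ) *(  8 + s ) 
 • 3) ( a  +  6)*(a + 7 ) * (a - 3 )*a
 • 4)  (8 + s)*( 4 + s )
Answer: 1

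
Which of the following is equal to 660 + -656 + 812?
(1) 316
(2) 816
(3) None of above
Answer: 2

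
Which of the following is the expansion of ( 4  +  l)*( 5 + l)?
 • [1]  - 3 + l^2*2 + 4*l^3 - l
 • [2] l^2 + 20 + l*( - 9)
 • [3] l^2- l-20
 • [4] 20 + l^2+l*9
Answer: 4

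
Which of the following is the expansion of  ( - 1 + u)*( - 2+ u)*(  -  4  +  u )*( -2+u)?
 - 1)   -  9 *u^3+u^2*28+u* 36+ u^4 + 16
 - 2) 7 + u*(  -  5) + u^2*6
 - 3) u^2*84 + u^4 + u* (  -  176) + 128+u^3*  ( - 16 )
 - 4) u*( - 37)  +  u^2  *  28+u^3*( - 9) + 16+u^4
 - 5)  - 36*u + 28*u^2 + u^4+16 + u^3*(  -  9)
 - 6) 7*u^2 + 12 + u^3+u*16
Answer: 5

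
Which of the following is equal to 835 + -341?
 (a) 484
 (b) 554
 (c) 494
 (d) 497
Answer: c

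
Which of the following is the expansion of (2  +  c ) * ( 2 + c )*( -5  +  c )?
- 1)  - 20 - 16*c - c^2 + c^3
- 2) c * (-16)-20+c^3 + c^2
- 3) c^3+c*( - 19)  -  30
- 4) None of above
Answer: 1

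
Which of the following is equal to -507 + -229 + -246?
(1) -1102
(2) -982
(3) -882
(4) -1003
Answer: 2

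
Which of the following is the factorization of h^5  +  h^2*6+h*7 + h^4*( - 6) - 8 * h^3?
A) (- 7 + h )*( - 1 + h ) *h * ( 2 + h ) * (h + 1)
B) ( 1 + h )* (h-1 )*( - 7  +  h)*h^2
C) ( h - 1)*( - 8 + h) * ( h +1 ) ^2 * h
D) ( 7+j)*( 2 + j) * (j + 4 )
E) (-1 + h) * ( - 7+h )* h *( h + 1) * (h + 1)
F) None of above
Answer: E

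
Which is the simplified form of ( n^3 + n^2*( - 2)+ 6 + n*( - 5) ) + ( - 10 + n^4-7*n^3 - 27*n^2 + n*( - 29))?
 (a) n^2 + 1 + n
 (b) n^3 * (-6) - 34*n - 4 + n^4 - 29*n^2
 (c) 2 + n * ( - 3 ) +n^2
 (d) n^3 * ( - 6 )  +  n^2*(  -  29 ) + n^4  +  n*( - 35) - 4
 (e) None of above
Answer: b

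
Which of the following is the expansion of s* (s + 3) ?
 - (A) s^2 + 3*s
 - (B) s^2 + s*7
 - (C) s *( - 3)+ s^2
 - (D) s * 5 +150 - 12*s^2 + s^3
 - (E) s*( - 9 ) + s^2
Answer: A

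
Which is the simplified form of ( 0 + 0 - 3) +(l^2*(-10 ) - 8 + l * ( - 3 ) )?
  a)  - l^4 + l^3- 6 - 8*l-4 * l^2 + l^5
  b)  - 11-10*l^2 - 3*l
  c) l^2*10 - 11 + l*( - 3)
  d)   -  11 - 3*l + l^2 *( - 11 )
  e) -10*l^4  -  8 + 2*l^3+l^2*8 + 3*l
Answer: b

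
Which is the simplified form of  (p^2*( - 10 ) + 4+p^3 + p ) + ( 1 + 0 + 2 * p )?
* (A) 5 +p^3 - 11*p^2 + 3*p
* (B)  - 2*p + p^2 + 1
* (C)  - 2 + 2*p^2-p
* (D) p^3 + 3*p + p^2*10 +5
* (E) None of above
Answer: E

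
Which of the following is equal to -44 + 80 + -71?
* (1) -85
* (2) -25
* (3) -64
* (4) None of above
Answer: 4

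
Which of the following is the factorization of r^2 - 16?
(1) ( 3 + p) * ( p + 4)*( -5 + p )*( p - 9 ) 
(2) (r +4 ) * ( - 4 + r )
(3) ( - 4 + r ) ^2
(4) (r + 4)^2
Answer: 2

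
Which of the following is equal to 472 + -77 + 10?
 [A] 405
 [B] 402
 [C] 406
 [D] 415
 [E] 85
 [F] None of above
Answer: A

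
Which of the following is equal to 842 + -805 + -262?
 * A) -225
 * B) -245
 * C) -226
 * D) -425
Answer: A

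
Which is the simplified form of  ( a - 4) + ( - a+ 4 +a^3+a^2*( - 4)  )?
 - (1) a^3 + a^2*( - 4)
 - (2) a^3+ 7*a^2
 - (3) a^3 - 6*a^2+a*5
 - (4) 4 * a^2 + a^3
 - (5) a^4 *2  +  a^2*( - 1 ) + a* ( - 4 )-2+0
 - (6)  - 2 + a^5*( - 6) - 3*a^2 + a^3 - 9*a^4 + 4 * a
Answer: 1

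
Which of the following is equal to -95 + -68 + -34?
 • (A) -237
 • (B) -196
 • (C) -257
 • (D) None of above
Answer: D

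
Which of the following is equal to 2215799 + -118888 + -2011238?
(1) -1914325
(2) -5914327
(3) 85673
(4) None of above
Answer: 3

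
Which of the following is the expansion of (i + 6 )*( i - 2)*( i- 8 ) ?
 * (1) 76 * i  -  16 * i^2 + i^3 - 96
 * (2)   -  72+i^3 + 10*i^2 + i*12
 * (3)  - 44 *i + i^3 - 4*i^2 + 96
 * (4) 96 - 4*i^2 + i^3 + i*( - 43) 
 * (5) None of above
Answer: 3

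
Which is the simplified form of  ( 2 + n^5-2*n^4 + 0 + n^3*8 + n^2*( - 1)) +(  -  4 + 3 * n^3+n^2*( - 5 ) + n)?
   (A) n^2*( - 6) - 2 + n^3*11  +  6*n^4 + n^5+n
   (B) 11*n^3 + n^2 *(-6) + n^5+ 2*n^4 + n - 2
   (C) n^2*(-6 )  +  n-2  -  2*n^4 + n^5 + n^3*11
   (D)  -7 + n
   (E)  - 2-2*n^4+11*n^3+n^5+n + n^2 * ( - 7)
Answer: C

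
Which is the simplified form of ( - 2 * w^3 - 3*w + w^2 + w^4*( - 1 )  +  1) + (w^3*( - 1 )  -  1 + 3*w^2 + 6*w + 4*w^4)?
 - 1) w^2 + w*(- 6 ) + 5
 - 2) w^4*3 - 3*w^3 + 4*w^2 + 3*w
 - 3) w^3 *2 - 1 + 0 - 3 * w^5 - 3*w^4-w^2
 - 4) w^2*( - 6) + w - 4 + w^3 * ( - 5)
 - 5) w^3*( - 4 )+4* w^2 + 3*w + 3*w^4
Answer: 2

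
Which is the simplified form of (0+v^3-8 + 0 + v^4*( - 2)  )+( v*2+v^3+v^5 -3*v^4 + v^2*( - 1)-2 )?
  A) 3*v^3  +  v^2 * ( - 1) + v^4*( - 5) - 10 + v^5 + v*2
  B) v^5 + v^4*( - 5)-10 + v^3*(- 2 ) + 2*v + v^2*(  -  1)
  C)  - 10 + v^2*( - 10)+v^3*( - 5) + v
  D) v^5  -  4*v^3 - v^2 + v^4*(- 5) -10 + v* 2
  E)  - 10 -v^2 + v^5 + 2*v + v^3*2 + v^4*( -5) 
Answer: E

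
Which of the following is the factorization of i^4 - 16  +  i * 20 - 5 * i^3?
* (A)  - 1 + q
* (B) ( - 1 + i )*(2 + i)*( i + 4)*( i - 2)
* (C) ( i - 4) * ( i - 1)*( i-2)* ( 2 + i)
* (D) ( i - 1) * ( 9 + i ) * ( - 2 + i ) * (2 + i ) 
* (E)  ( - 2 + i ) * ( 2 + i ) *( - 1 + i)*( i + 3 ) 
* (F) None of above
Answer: C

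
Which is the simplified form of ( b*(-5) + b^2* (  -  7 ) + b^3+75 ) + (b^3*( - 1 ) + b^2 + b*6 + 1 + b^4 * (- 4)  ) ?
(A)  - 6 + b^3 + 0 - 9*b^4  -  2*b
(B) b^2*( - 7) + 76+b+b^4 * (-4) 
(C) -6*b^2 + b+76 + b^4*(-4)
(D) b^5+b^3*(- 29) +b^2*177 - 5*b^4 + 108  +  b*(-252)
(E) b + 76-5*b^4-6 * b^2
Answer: C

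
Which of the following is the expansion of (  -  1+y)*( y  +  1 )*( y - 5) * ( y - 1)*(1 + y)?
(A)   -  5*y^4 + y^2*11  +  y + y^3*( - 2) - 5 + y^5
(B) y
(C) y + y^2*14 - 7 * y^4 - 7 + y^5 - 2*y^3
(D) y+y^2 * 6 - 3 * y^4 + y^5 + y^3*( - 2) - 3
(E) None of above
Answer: E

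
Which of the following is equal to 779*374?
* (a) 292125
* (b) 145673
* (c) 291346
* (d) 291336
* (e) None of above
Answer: c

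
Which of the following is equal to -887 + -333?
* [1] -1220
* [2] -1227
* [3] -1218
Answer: 1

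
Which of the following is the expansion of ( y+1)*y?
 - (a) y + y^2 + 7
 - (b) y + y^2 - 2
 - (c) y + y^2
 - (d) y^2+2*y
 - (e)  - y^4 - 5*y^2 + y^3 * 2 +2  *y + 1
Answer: c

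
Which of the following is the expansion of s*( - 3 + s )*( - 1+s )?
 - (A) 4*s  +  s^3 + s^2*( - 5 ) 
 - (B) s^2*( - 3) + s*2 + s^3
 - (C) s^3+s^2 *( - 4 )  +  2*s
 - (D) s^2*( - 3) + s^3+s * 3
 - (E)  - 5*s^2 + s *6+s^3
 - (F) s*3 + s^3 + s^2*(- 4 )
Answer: F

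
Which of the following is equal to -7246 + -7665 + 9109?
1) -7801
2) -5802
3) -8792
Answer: 2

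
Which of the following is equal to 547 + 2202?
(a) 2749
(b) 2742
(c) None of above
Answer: a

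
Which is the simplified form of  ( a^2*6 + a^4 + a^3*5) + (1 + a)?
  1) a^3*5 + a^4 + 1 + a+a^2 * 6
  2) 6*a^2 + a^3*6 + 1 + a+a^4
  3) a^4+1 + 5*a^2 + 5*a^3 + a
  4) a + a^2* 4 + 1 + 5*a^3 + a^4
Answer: 1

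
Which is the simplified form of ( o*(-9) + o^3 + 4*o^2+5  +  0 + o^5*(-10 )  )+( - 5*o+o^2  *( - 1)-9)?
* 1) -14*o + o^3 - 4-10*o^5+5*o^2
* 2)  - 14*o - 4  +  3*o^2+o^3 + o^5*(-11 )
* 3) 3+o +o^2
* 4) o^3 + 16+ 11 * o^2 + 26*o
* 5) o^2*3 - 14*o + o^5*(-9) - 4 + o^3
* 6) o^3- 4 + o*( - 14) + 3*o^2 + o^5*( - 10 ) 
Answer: 6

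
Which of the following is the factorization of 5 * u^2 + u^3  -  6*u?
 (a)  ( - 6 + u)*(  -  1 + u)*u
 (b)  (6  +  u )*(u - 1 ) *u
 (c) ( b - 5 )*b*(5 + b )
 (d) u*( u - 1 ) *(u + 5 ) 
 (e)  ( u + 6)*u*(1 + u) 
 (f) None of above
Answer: b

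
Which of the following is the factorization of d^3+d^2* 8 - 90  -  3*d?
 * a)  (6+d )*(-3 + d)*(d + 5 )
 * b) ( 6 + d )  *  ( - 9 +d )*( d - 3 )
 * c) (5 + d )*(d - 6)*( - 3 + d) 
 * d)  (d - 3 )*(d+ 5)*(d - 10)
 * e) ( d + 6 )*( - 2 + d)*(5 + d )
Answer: a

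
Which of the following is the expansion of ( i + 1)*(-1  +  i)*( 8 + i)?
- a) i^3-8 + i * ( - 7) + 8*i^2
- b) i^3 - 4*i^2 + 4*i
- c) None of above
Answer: c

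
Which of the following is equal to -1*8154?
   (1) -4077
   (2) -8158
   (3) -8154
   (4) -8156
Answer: 3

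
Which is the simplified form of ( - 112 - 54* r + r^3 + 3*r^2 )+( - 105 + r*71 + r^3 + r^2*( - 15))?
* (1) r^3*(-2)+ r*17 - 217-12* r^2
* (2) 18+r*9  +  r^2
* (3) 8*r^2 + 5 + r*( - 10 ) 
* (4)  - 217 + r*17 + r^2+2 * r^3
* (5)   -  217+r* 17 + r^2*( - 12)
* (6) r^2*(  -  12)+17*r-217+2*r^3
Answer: 6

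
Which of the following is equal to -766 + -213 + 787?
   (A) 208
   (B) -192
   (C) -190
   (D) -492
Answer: B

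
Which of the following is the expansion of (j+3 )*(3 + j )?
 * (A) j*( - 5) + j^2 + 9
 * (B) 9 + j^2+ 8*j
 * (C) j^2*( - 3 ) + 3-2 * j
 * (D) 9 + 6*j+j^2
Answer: D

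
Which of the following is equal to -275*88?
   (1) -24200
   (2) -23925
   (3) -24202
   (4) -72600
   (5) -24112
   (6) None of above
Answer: 1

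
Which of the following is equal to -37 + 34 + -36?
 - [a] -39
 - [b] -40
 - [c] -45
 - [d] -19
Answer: a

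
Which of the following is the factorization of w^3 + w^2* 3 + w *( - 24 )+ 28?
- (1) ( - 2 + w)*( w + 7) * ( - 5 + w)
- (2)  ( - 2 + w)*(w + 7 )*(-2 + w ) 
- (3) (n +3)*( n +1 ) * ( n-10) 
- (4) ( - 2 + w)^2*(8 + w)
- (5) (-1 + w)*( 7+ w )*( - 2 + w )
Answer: 2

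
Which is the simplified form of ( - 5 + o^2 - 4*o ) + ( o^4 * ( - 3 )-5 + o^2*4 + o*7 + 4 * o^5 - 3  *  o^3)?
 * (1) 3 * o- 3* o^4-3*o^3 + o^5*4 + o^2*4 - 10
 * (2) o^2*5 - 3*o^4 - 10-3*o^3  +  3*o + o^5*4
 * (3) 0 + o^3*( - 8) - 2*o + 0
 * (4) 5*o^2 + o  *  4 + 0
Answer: 2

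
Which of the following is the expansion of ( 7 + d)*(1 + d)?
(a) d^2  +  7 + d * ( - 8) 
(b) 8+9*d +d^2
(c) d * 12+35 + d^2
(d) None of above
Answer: d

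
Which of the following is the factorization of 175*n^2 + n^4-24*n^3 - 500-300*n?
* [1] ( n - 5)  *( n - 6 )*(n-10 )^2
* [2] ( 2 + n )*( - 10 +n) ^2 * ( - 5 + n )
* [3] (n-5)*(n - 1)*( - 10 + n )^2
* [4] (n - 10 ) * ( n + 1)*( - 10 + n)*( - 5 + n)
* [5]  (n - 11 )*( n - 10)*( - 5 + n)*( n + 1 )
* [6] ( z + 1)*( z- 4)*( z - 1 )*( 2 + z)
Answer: 4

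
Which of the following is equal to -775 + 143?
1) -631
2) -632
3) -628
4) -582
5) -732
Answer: 2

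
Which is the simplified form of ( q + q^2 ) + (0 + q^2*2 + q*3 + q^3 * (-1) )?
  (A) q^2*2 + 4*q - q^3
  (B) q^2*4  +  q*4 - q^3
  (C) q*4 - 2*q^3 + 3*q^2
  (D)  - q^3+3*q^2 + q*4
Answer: D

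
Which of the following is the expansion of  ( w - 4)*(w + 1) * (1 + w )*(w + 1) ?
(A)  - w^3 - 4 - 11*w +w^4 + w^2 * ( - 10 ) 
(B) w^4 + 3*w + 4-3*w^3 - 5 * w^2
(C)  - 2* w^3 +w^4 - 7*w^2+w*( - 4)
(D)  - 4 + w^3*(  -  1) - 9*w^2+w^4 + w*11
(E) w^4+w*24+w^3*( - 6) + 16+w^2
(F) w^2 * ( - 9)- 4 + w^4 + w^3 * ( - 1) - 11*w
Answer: F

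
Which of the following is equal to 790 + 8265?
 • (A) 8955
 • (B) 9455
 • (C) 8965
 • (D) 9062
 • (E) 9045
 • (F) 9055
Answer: F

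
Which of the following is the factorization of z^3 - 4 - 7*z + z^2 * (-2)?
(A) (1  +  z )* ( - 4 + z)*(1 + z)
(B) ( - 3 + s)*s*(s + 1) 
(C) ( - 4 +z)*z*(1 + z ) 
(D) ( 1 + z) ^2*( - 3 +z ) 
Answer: A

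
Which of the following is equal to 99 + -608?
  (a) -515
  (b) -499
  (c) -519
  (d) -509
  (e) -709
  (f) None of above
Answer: d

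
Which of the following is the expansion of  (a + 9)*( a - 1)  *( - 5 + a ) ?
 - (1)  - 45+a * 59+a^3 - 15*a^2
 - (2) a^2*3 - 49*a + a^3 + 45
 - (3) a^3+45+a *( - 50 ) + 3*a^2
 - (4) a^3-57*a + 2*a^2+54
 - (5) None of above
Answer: 2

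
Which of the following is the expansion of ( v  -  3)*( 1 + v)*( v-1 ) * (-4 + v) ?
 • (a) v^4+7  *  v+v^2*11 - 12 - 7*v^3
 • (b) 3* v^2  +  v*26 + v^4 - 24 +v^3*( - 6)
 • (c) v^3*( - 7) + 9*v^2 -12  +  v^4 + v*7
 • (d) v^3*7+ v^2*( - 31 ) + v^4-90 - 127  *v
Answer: a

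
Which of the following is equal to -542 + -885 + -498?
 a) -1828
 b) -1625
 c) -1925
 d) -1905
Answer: c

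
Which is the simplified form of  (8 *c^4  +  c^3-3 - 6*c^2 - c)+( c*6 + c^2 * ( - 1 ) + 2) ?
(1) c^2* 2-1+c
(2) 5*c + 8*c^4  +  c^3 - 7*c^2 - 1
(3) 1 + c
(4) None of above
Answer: 2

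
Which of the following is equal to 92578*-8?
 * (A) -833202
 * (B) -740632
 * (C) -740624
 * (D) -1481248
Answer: C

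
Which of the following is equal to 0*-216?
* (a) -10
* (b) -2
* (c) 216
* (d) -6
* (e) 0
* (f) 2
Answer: e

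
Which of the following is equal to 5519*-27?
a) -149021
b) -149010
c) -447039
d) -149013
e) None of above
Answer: d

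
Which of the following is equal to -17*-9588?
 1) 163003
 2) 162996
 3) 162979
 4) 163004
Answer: 2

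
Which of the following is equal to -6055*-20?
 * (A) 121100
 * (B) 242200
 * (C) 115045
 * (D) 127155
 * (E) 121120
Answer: A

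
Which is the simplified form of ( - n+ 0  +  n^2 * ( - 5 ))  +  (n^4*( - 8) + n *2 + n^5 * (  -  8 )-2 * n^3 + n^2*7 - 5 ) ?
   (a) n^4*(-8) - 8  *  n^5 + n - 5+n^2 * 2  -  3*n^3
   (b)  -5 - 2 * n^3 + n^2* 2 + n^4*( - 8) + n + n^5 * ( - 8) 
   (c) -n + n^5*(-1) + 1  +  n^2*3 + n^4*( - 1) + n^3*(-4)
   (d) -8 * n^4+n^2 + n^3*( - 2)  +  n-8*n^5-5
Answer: b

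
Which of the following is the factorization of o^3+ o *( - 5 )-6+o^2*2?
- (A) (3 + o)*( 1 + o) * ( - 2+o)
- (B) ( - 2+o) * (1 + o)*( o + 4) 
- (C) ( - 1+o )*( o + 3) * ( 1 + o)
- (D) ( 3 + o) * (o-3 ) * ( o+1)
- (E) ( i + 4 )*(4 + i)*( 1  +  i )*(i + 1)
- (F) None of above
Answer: A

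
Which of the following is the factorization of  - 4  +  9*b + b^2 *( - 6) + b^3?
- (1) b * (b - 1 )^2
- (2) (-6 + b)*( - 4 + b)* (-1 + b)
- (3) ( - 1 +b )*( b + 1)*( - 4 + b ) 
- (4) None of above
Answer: 4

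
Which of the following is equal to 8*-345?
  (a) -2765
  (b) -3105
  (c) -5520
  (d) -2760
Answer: d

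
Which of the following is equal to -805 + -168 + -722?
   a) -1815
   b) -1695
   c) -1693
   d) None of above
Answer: b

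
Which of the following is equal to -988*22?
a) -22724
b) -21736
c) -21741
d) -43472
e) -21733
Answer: b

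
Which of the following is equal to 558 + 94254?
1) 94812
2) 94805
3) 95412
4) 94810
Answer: 1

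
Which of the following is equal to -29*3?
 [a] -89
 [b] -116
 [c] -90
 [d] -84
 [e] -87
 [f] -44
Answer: e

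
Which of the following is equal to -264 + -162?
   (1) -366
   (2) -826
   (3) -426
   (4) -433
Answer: 3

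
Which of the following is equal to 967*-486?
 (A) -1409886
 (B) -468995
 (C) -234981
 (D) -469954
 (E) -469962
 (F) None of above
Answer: E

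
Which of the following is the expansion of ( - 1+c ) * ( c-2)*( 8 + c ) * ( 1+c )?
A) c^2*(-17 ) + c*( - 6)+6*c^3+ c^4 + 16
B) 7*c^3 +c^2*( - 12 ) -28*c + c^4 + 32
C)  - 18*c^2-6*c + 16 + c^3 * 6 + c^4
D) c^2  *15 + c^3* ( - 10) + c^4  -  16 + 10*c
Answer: A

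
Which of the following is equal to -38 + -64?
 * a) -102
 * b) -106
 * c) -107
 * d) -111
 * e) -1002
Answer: a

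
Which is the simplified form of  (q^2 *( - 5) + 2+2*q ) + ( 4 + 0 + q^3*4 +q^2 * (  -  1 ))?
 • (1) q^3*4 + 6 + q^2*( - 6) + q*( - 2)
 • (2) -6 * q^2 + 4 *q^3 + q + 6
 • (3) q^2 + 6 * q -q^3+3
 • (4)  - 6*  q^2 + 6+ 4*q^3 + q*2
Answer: 4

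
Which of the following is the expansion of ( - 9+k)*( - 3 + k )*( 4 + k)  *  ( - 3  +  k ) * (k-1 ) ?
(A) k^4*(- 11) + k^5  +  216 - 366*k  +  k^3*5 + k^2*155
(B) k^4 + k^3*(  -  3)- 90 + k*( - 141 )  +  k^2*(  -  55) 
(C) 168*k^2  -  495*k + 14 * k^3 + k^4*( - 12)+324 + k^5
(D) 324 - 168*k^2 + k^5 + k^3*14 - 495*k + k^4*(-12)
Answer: C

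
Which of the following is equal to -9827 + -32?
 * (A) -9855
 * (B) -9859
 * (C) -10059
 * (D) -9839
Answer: B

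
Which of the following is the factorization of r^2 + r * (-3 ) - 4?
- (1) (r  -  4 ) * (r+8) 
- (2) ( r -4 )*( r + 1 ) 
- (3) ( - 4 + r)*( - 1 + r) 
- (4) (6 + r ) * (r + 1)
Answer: 2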